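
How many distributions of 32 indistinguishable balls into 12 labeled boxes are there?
C(32+12-1, 12-1) = C(43, 11) = 5752004349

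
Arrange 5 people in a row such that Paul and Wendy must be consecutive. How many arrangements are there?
Treat the 2 as one block: (5-2+1)! × 2! = 24 × 2 = 48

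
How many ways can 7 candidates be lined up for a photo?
7! = 5040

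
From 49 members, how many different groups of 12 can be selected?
C(49,12) = 49!/(12!×37!) = 92263734836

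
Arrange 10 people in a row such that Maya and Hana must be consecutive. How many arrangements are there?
Treat the 2 as one block: (10-2+1)! × 2! = 362880 × 2 = 725760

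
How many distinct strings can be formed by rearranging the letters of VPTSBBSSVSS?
11! / (1! × 2! × 5! × 2! × 1!) = 83160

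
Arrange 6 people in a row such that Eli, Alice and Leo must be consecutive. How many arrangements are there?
Treat the 3 as one block: (6-3+1)! × 3! = 24 × 6 = 144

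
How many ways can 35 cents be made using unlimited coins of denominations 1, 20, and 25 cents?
Coefficient of x^35 in 1/(1-x^1) · 1/(1-x^20) · 1/(1-x^25). Case on j = number of 25-cent coins (j = 0..1); remainder r = 35 - 25j is made from {1,20} in ⌊r/20⌋+1 ways. r = 35, 10 → 2 + 1 = 3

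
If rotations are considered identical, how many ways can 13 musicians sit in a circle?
Circular: fix one position, arrange the rest. (13-1)! = 479001600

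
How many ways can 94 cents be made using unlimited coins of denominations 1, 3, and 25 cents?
Coefficient of x^94 in 1/(1-x^1) · 1/(1-x^3) · 1/(1-x^25). Case on j = number of 25-cent coins (j = 0..3); remainder r = 94 - 25j is made from {1,3} in ⌊r/3⌋+1 ways. r = 94, 69, 44, 19 → 32 + 24 + 15 + 7 = 78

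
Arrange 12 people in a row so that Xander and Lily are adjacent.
Treat as block: (12-1)! × 2! = 39916800 × 2 = 79833600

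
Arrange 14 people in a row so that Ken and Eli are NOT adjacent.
Total - adjacent = 14! - (14-1)!×2 = 87178291200 - 12454041600 = 74724249600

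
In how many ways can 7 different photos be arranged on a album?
7! = 5040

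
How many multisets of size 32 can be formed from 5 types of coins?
C(32+5-1, 5-1) = C(36, 4) = 58905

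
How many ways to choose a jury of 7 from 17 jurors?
C(17,7) = 17!/(7!×10!) = 19448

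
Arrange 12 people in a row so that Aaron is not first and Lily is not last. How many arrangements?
By inclusion-exclusion: 12! - 2×(12-1)! + (12-2)! = 479001600 - 79833600 + 3628800 = 402796800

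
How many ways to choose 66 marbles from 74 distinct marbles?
C(74,66) = 74!/(66!×8!) = 15071474661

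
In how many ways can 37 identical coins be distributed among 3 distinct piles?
C(37+3-1, 3-1) = C(39, 2) = 741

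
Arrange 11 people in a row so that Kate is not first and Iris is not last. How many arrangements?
By inclusion-exclusion: 11! - 2×(11-1)! + (11-2)! = 39916800 - 7257600 + 362880 = 33022080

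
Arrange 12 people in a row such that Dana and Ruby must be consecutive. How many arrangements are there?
Treat the 2 as one block: (12-2+1)! × 2! = 39916800 × 2 = 79833600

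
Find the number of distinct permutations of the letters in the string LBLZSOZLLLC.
11! / (1! × 1! × 5! × 2! × 1! × 1!) = 166320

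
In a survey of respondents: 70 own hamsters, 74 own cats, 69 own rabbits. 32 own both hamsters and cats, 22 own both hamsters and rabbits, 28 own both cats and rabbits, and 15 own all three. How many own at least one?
|A∪B∪C| = 70+74+69-32-22-28+15 = 146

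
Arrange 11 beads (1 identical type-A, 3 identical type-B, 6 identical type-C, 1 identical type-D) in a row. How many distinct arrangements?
11! / (1! × 3! × 6! × 1!) = 9240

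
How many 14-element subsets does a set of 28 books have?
C(28,14) = 28!/(14!×14!) = 40116600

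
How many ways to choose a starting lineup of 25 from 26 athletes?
C(26,25) = 26!/(25!×1!) = 26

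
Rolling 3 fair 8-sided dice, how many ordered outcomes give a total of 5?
Coefficient of x^5 in (x + x² + ... + x^8)^3. By inclusion-exclusion on dice exceeding 8: Σ_j (-1)^j C(3,j)·C(5-1-8j, 2) = C(3,0)·C(4,2) = 1·6 = 6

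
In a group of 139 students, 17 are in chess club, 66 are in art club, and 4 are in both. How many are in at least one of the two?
|A∪B| = |A| + |B| - |A∩B| = 17 + 66 - 4 = 79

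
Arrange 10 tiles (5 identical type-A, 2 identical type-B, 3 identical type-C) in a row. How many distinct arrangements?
10! / (5! × 2! × 3!) = 2520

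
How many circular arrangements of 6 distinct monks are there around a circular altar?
Circular: fix one position, arrange the rest. (6-1)! = 120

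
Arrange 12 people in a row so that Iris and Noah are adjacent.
Treat as block: (12-1)! × 2! = 39916800 × 2 = 79833600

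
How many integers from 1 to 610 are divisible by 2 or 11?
⌊610/2⌋ + ⌊610/11⌋ - ⌊610/22⌋ = 305 + 55 - 27 = 333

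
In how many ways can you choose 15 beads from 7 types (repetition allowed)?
C(15+7-1, 7-1) = C(21, 6) = 54264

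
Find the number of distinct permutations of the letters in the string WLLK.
4! / (1! × 1! × 2!) = 12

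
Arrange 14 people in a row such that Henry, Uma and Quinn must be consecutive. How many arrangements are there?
Treat the 3 as one block: (14-3+1)! × 3! = 479001600 × 6 = 2874009600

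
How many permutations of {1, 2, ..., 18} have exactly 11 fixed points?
Choose the 11 fixed points C(18,11) = 31824, derange the rest: !7 = Σ_{j=0}^{7} (-1)^j·7!/j! = 5040 - 5040 + 2520 - 840 + 210 - 42 + 7 - 1 = 1854. Product = 31824 × 1854 = 59001696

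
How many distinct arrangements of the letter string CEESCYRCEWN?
11! / (1! × 3! × 3! × 1! × 1! × 1! × 1!) = 1108800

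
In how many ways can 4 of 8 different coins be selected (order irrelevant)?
C(8,4) = 8!/(4!×4!) = 70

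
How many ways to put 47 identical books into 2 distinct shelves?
C(47+2-1, 2-1) = C(48, 1) = 48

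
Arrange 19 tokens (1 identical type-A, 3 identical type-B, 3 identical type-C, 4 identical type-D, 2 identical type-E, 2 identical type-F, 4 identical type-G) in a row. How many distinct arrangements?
19! / (1! × 3! × 3! × 4! × 2! × 2! × 4!) = 1466593128000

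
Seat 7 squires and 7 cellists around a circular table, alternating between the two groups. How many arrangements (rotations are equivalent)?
Fix one of the squires: (7-1)! ways for the remaining squires, × 7! ways for the cellists = 720 × 5040 = 3628800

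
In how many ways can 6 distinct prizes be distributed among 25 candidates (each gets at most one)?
P(25,6) = 25!/(25-6)! = 127512000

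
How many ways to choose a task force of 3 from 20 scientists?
C(20,3) = 20!/(3!×17!) = 1140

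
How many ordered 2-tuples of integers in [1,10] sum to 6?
Coefficient of x^6 in (x + x² + ... + x^10)^2. By inclusion-exclusion on dice exceeding 10: Σ_j (-1)^j C(2,j)·C(6-1-10j, 1) = C(2,0)·C(5,1) = 1·5 = 5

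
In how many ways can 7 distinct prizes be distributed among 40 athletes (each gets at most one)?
P(40,7) = 40!/(40-7)! = 93963542400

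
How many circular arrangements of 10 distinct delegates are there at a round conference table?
Circular: fix one position, arrange the rest. (10-1)! = 362880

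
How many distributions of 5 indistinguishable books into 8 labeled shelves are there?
C(5+8-1, 8-1) = C(12, 7) = 792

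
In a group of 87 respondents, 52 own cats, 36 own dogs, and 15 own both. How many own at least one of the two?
|A∪B| = |A| + |B| - |A∩B| = 52 + 36 - 15 = 73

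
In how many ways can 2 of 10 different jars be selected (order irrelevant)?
C(10,2) = 10!/(2!×8!) = 45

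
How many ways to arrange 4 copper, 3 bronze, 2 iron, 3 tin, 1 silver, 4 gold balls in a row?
17! / (4! × 3! × 2! × 3! × 1! × 4!) = 8576568000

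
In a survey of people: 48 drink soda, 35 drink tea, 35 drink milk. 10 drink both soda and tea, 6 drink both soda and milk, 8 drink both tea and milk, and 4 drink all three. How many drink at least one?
|A∪B∪C| = 48+35+35-10-6-8+4 = 98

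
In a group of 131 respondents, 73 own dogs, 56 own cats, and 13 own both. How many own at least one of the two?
|A∪B| = |A| + |B| - |A∩B| = 73 + 56 - 13 = 116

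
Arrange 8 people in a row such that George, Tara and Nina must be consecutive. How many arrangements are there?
Treat the 3 as one block: (8-3+1)! × 3! = 720 × 6 = 4320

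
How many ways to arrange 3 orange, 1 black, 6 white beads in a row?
10! / (3! × 1! × 6!) = 840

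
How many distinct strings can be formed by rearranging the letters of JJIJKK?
6! / (2! × 1! × 3!) = 60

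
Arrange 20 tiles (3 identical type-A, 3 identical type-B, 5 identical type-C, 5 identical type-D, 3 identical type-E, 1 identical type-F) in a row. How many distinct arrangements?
20! / (3! × 3! × 5! × 5! × 3! × 1!) = 782183001600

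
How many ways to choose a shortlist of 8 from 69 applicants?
C(69,8) = 69!/(8!×61!) = 8361453672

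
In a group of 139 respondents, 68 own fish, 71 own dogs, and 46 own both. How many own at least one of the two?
|A∪B| = |A| + |B| - |A∩B| = 68 + 71 - 46 = 93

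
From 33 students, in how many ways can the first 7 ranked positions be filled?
P(33,7) = 33!/(33-7)! = 21531121920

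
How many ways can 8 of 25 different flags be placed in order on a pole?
P(25,8) = 25!/(25-8)! = 43609104000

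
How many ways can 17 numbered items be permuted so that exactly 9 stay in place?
Choose the 9 fixed points C(17,9) = 24310, derange the rest: !8 = Σ_{j=0}^{8} (-1)^j·8!/j! = 40320 - 40320 + 20160 - 6720 + 1680 - 336 + 56 - 8 + 1 = 14833. Product = 24310 × 14833 = 360590230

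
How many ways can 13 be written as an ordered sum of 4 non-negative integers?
C(13+4-1, 4-1) = C(16, 3) = 560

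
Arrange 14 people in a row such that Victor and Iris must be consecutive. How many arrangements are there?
Treat the 2 as one block: (14-2+1)! × 2! = 6227020800 × 2 = 12454041600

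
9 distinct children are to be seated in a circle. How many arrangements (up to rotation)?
Circular: fix one position, arrange the rest. (9-1)! = 40320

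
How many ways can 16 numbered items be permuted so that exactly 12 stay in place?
Choose the 12 fixed points C(16,12) = 1820, derange the rest: !4 = Σ_{j=0}^{4} (-1)^j·4!/j! = 24 - 24 + 12 - 4 + 1 = 9. Product = 1820 × 9 = 16380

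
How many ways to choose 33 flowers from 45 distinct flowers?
C(45,33) = 45!/(33!×12!) = 28760021745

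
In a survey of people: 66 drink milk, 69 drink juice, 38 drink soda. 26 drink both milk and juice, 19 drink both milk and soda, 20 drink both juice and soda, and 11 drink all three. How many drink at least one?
|A∪B∪C| = 66+69+38-26-19-20+11 = 119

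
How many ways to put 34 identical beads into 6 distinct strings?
C(34+6-1, 6-1) = C(39, 5) = 575757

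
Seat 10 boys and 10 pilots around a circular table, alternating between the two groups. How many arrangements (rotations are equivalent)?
Fix one of the boys: (10-1)! ways for the remaining boys, × 10! ways for the pilots = 362880 × 3628800 = 1316818944000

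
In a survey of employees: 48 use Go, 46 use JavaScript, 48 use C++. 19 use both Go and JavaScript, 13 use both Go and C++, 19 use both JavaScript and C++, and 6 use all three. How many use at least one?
|A∪B∪C| = 48+46+48-19-13-19+6 = 97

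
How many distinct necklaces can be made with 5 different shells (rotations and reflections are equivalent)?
(5-1)!/2 = 24/2 = 12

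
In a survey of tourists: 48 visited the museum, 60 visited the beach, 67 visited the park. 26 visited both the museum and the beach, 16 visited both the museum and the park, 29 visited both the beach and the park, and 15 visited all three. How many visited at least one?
|A∪B∪C| = 48+60+67-26-16-29+15 = 119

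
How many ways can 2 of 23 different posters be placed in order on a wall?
P(23,2) = 23!/(23-2)! = 506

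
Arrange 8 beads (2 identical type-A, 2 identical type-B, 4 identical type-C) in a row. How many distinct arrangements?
8! / (2! × 2! × 4!) = 420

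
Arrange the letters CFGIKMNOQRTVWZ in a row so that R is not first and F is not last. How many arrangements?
By inclusion-exclusion: 14! - 2×(14-1)! + (14-2)! = 87178291200 - 12454041600 + 479001600 = 75203251200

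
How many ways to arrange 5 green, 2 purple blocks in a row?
7! / (5! × 2!) = 21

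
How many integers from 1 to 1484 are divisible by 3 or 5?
⌊1484/3⌋ + ⌊1484/5⌋ - ⌊1484/15⌋ = 494 + 296 - 98 = 692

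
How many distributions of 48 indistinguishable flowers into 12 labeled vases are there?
C(48+12-1, 12-1) = C(59, 11) = 279871768995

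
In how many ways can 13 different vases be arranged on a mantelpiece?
13! = 6227020800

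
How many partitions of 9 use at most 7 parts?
By conjugation, equals partitions of 9 into parts ≤ 7. Let r_j(i) = number of partitions of i into parts ≤ j, for i = 0..9. r_1(i) = 1 for all i; r_j(i) = r_{j-1}(i) + r_j(i-j). Rows j = 2..7: ≤2: 1 1 2 2 3 3 4 4 5 5; ≤3: 1 1 2 3 4 5 7 8 10 12; ≤4: 1 1 2 3 5 6 9 11 15 18; ≤5: 1 1 2 3 5 7 10 13 18 23; ≤6: 1 1 2 3 5 7 11 14 20 26; ≤7: 1 1 2 3 5 7 11 15 21 28. r_7(9) = 28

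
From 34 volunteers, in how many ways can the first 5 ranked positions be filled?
P(34,5) = 34!/(34-5)! = 33390720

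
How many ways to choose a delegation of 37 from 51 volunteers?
C(51,37) = 51!/(37!×14!) = 1292706174900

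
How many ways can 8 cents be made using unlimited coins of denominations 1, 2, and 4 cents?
Coefficient of x^8 in 1/(1-x^1) · 1/(1-x^2) · 1/(1-x^4). Case on j = number of 4-cent coins (j = 0..2); remainder r = 8 - 4j is made from {1,2} in ⌊r/2⌋+1 ways. r = 8, 4, 0 → 5 + 3 + 1 = 9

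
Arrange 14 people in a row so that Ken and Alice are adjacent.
Treat as block: (14-1)! × 2! = 6227020800 × 2 = 12454041600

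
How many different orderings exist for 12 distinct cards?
12! = 479001600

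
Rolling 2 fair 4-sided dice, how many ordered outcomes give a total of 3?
Coefficient of x^3 in (x + x² + ... + x^4)^2. By inclusion-exclusion on dice exceeding 4: Σ_j (-1)^j C(2,j)·C(3-1-4j, 1) = C(2,0)·C(2,1) = 1·2 = 2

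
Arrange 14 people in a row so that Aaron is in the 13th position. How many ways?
Fix one position: (14-1)! = 6227020800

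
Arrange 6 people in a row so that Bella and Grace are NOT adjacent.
Total - adjacent = 6! - (6-1)!×2 = 720 - 240 = 480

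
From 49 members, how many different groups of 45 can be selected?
C(49,45) = 49!/(45!×4!) = 211876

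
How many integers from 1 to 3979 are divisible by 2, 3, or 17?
⌊3979/2⌋+⌊3979/3⌋+⌊3979/17⌋ - ⌊3979/6⌋-⌊3979/34⌋-⌊3979/51⌋ + ⌊3979/102⌋ = 1989+1326+234 - 663-117-78 + 39 = 2730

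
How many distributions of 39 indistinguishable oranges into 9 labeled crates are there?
C(39+9-1, 9-1) = C(47, 8) = 314457495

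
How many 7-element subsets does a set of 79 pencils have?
C(79,7) = 79!/(7!×72!) = 2898753715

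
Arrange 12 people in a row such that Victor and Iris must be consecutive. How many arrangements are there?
Treat the 2 as one block: (12-2+1)! × 2! = 39916800 × 2 = 79833600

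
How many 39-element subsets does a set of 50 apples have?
C(50,39) = 50!/(39!×11!) = 37353738800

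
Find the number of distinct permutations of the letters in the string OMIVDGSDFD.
10! / (1! × 1! × 1! × 1! × 1! × 1! × 3! × 1!) = 604800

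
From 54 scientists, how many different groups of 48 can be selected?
C(54,48) = 54!/(48!×6!) = 25827165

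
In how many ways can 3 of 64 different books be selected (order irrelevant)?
C(64,3) = 64!/(3!×61!) = 41664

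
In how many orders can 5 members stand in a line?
5! = 120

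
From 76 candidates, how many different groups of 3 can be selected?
C(76,3) = 76!/(3!×73!) = 70300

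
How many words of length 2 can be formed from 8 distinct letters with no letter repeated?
P(8,2) = 8!/(8-2)! = 56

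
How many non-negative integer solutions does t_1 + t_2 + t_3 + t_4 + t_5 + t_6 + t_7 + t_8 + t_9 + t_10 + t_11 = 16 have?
C(16+11-1, 11-1) = C(26, 10) = 5311735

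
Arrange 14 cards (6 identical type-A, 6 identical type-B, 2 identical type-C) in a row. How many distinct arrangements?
14! / (6! × 6! × 2!) = 84084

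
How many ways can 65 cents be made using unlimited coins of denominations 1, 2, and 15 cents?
Coefficient of x^65 in 1/(1-x^1) · 1/(1-x^2) · 1/(1-x^15). Case on j = number of 15-cent coins (j = 0..4); remainder r = 65 - 15j is made from {1,2} in ⌊r/2⌋+1 ways. r = 65, 50, 35, 20, 5 → 33 + 26 + 18 + 11 + 3 = 91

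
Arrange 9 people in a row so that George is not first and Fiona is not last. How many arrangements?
By inclusion-exclusion: 9! - 2×(9-1)! + (9-2)! = 362880 - 80640 + 5040 = 287280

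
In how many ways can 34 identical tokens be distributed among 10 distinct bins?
C(34+10-1, 10-1) = C(43, 9) = 563921995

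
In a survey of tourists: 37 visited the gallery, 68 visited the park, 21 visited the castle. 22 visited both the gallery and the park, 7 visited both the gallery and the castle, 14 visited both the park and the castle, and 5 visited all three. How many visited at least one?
|A∪B∪C| = 37+68+21-22-7-14+5 = 88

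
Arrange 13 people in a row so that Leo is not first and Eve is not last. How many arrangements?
By inclusion-exclusion: 13! - 2×(13-1)! + (13-2)! = 6227020800 - 958003200 + 39916800 = 5308934400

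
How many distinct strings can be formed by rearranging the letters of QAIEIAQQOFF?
11! / (3! × 1! × 1! × 2! × 2! × 2!) = 831600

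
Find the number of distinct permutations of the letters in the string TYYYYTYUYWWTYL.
14! / (2! × 3! × 7! × 1! × 1!) = 1441440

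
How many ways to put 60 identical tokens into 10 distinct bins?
C(60+10-1, 10-1) = C(69, 9) = 56672074888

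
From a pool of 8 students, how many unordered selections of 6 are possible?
C(8,6) = 8!/(6!×2!) = 28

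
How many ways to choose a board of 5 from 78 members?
C(78,5) = 78!/(5!×73!) = 21111090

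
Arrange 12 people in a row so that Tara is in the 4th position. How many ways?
Fix one position: (12-1)! = 39916800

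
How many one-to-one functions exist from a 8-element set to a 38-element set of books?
P(38,8) = 38!/(38-8)! = 1971788797440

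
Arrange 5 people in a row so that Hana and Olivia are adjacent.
Treat as block: (5-1)! × 2! = 24 × 2 = 48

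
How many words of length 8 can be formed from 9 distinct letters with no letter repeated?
P(9,8) = 9!/(9-8)! = 362880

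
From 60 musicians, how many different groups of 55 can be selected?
C(60,55) = 60!/(55!×5!) = 5461512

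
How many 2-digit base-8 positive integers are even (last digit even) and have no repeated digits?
Last∈{0,2,4,6}. Last=0: 7. Last nonzero: 3×6×P(6,0) = 18. Total = 25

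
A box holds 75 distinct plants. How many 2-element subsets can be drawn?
C(75,2) = 75!/(2!×73!) = 2775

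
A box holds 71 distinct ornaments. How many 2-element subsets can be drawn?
C(71,2) = 71!/(2!×69!) = 2485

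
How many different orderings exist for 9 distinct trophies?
9! = 362880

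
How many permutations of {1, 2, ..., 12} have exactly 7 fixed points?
Choose the 7 fixed points C(12,7) = 792, derange the rest: !5 = Σ_{j=0}^{5} (-1)^j·5!/j! = 120 - 120 + 60 - 20 + 5 - 1 = 44. Product = 792 × 44 = 34848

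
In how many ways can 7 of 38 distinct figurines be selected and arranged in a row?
P(38,7) = 38!/(38-7)! = 63606090240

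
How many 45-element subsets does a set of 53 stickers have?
C(53,45) = 53!/(45!×8!) = 886322710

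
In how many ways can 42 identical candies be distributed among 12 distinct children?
C(42+12-1, 12-1) = C(53, 11) = 76223753060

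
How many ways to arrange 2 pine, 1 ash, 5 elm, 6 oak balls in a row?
14! / (2! × 1! × 5! × 6!) = 504504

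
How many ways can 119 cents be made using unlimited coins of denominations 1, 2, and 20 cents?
Coefficient of x^119 in 1/(1-x^1) · 1/(1-x^2) · 1/(1-x^20). Case on j = number of 20-cent coins (j = 0..5); remainder r = 119 - 20j is made from {1,2} in ⌊r/2⌋+1 ways. r = 119, 99, 79, 59, 39, 19 → 60 + 50 + 40 + 30 + 20 + 10 = 210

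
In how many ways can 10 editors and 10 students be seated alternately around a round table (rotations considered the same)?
Fix one of the editors: (10-1)! ways for the remaining editors, × 10! ways for the students = 362880 × 3628800 = 1316818944000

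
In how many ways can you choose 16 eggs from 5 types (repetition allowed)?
C(16+5-1, 5-1) = C(20, 4) = 4845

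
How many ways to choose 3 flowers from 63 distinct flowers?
C(63,3) = 63!/(3!×60!) = 39711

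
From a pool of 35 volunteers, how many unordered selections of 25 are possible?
C(35,25) = 35!/(25!×10!) = 183579396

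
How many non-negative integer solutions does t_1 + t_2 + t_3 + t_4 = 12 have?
C(12+4-1, 4-1) = C(15, 3) = 455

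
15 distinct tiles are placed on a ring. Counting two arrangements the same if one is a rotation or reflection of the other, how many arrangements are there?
(15-1)!/2 = 87178291200/2 = 43589145600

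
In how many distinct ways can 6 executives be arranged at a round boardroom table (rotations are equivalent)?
Circular: fix one position, arrange the rest. (6-1)! = 120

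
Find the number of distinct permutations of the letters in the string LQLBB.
5! / (2! × 1! × 2!) = 30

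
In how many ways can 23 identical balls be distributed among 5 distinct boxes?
C(23+5-1, 5-1) = C(27, 4) = 17550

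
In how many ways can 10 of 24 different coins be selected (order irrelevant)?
C(24,10) = 24!/(10!×14!) = 1961256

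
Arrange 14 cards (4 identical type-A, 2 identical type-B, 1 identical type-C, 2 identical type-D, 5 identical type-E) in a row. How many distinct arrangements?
14! / (4! × 2! × 1! × 2! × 5!) = 7567560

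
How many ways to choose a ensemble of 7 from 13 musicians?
C(13,7) = 13!/(7!×6!) = 1716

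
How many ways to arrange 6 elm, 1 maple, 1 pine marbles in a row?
8! / (6! × 1! × 1!) = 56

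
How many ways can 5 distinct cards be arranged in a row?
5! = 120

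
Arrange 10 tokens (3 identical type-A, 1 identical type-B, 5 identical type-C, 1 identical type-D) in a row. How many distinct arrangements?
10! / (3! × 1! × 5! × 1!) = 5040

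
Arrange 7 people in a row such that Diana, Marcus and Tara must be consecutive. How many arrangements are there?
Treat the 3 as one block: (7-3+1)! × 3! = 120 × 6 = 720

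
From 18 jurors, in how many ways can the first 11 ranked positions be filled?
P(18,11) = 18!/(18-11)! = 1270312243200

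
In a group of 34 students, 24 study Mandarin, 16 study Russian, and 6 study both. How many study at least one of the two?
|A∪B| = |A| + |B| - |A∩B| = 24 + 16 - 6 = 34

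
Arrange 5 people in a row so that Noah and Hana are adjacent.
Treat as block: (5-1)! × 2! = 24 × 2 = 48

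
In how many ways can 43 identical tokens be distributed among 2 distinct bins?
C(43+2-1, 2-1) = C(44, 1) = 44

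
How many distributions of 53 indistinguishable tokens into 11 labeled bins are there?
C(53+11-1, 11-1) = C(63, 10) = 127805525001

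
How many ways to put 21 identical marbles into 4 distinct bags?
C(21+4-1, 4-1) = C(24, 3) = 2024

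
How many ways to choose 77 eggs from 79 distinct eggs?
C(79,77) = 79!/(77!×2!) = 3081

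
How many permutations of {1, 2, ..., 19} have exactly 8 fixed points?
Choose the 8 fixed points C(19,8) = 75582, derange the rest: !11 = Σ_{j=0}^{11} (-1)^j·11!/j! = 39916800 - 39916800 + 19958400 - 6652800 + 1663200 - 332640 + 55440 - 7920 + 990 - 110 + 11 - 1 = 14684570. Product = 75582 × 14684570 = 1109889169740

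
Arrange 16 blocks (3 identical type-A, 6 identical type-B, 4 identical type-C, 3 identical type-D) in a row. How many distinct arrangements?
16! / (3! × 6! × 4! × 3!) = 33633600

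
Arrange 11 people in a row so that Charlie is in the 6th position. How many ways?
Fix one position: (11-1)! = 3628800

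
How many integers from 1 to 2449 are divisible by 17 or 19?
⌊2449/17⌋ + ⌊2449/19⌋ - ⌊2449/323⌋ = 144 + 128 - 7 = 265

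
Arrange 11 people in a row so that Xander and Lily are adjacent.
Treat as block: (11-1)! × 2! = 3628800 × 2 = 7257600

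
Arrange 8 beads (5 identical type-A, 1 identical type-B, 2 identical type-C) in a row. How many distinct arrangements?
8! / (5! × 1! × 2!) = 168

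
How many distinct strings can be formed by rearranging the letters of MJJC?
4! / (2! × 1! × 1!) = 12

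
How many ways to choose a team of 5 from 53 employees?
C(53,5) = 53!/(5!×48!) = 2869685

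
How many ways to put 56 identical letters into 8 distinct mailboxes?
C(56+8-1, 8-1) = C(63, 7) = 553270671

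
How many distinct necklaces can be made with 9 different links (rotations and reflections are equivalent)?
(9-1)!/2 = 40320/2 = 20160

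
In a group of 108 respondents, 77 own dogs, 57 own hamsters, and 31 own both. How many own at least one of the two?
|A∪B| = |A| + |B| - |A∩B| = 77 + 57 - 31 = 103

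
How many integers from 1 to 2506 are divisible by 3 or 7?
⌊2506/3⌋ + ⌊2506/7⌋ - ⌊2506/21⌋ = 835 + 358 - 119 = 1074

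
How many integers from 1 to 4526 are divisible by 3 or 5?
⌊4526/3⌋ + ⌊4526/5⌋ - ⌊4526/15⌋ = 1508 + 905 - 301 = 2112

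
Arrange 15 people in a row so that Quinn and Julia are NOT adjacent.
Total - adjacent = 15! - (15-1)!×2 = 1307674368000 - 174356582400 = 1133317785600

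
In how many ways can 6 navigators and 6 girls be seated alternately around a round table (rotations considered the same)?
Fix one of the navigators: (6-1)! ways for the remaining navigators, × 6! ways for the girls = 120 × 720 = 86400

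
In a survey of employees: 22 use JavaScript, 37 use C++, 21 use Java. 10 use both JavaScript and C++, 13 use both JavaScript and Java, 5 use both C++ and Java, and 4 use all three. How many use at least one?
|A∪B∪C| = 22+37+21-10-13-5+4 = 56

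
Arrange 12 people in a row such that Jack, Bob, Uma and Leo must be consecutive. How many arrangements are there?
Treat the 4 as one block: (12-4+1)! × 4! = 362880 × 24 = 8709120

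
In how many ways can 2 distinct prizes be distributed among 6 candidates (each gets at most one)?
P(6,2) = 6!/(6-2)! = 30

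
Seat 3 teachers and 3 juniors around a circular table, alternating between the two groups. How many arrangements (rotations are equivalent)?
Fix one of the teachers: (3-1)! ways for the remaining teachers, × 3! ways for the juniors = 2 × 6 = 12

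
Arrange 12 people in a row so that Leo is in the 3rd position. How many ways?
Fix one position: (12-1)! = 39916800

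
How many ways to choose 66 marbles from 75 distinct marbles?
C(75,66) = 75!/(66!×9!) = 125595622175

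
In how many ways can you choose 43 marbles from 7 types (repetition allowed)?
C(43+7-1, 7-1) = C(49, 6) = 13983816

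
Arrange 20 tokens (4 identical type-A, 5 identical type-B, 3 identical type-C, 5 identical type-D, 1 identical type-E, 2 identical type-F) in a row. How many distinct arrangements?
20! / (4! × 5! × 3! × 5! × 1! × 2!) = 586637251200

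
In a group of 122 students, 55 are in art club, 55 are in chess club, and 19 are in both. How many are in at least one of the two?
|A∪B| = |A| + |B| - |A∩B| = 55 + 55 - 19 = 91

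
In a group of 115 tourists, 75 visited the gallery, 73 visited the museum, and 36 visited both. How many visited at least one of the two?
|A∪B| = |A| + |B| - |A∩B| = 75 + 73 - 36 = 112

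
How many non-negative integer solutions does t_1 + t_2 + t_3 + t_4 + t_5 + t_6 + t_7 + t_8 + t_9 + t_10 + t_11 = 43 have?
C(43+11-1, 11-1) = C(53, 10) = 19499099620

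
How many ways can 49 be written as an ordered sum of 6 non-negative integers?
C(49+6-1, 6-1) = C(54, 5) = 3162510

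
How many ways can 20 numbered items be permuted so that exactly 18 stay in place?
Choose the 18 fixed points C(20,18) = 190, derange the rest: !2 = Σ_{j=0}^{2} (-1)^j·2!/j! = 2 - 2 + 1 = 1. Product = 190 × 1 = 190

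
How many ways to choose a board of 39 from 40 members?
C(40,39) = 40!/(39!×1!) = 40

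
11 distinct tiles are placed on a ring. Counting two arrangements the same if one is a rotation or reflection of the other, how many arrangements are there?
(11-1)!/2 = 3628800/2 = 1814400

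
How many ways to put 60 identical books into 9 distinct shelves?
C(60+9-1, 9-1) = C(68, 8) = 7392009768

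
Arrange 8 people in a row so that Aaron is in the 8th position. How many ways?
Fix one position: (8-1)! = 5040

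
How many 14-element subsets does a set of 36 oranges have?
C(36,14) = 36!/(14!×22!) = 3796297200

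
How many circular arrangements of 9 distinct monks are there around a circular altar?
Circular: fix one position, arrange the rest. (9-1)! = 40320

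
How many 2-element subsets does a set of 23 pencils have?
C(23,2) = 23!/(2!×21!) = 253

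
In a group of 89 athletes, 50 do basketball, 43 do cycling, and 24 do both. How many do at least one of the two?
|A∪B| = |A| + |B| - |A∩B| = 50 + 43 - 24 = 69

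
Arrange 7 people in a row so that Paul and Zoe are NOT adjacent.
Total - adjacent = 7! - (7-1)!×2 = 5040 - 1440 = 3600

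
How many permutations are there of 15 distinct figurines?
15! = 1307674368000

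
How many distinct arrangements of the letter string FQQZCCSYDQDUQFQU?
16! / (2! × 5! × 2! × 1! × 2! × 2! × 1! × 1!) = 10897286400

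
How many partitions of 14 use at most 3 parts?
By conjugation, equals partitions of 14 into parts ≤ 3. Let r_j(i) = number of partitions of i into parts ≤ j, for i = 0..14. r_1(i) = 1 for all i; r_j(i) = r_{j-1}(i) + r_j(i-j). Rows j = 2..3: ≤2: 1 1 2 2 3 3 4 4 5 5 6 6 7 7 8; ≤3: 1 1 2 3 4 5 7 8 10 12 14 16 19 21 24. r_3(14) = 24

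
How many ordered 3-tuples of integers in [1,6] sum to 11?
Coefficient of x^11 in (x + x² + ... + x^6)^3. By inclusion-exclusion on dice exceeding 6: Σ_j (-1)^j C(3,j)·C(11-1-6j, 2) = C(3,0)·C(10,2) - C(3,1)·C(4,2) = 1·45 - 3·6 = 27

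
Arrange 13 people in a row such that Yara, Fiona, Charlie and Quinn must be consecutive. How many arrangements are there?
Treat the 4 as one block: (13-4+1)! × 4! = 3628800 × 24 = 87091200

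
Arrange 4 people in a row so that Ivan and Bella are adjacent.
Treat as block: (4-1)! × 2! = 6 × 2 = 12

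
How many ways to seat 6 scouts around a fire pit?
Circular: fix one position, arrange the rest. (6-1)! = 120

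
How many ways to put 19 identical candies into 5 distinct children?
C(19+5-1, 5-1) = C(23, 4) = 8855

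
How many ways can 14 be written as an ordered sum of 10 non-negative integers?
C(14+10-1, 10-1) = C(23, 9) = 817190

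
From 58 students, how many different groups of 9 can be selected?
C(58,9) = 58!/(9!×49!) = 10648873950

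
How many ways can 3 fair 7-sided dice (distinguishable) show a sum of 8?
Coefficient of x^8 in (x + x² + ... + x^7)^3. By inclusion-exclusion on dice exceeding 7: Σ_j (-1)^j C(3,j)·C(8-1-7j, 2) = C(3,0)·C(7,2) = 1·21 = 21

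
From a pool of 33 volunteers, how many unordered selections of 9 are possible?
C(33,9) = 33!/(9!×24!) = 38567100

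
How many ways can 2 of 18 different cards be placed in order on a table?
P(18,2) = 18!/(18-2)! = 306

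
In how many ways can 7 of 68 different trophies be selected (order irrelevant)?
C(68,7) = 68!/(7!×61!) = 969443904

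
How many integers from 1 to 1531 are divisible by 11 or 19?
⌊1531/11⌋ + ⌊1531/19⌋ - ⌊1531/209⌋ = 139 + 80 - 7 = 212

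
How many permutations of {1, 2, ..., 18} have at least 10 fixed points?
Exactly j fixed points: C(18,j)·!(18-j); sum over j ≥ 10 (derangement numbers via !m = (m-1)·(!(m-1) + !(m-2)): !0..!8 = 1, 0, 1, 2, 9, 44, 265, 1854, 14833). Σ_{j=10}^{18} C(18,j)·!(18-j) = C(18,10)·!8 + C(18,11)·!7 + C(18,12)·!6 + C(18,13)·!5 + C(18,14)·!4 + C(18,15)·!3 + C(18,16)·!2 + C(18,17)·!1 + C(18,18)·!0 = 43758·14833 + 31824·1854 + 18564·265 + 8568·44 + 3060·9 + 816·2 + 153·1 + 18·0 + 1·1 = 713389888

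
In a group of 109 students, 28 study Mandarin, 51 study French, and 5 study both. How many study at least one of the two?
|A∪B| = |A| + |B| - |A∩B| = 28 + 51 - 5 = 74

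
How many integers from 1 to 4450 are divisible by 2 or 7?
⌊4450/2⌋ + ⌊4450/7⌋ - ⌊4450/14⌋ = 2225 + 635 - 317 = 2543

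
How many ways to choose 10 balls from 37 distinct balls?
C(37,10) = 37!/(10!×27!) = 348330136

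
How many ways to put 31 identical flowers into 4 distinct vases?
C(31+4-1, 4-1) = C(34, 3) = 5984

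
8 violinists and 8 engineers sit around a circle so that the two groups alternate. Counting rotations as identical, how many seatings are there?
Fix one of the violinists: (8-1)! ways for the remaining violinists, × 8! ways for the engineers = 5040 × 40320 = 203212800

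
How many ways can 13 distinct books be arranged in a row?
13! = 6227020800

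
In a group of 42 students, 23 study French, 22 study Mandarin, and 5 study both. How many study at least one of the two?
|A∪B| = |A| + |B| - |A∩B| = 23 + 22 - 5 = 40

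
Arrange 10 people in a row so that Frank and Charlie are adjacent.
Treat as block: (10-1)! × 2! = 362880 × 2 = 725760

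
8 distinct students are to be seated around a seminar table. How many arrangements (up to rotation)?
Circular: fix one position, arrange the rest. (8-1)! = 5040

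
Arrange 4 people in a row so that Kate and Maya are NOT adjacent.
Total - adjacent = 4! - (4-1)!×2 = 24 - 12 = 12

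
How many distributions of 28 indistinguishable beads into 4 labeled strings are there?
C(28+4-1, 4-1) = C(31, 3) = 4495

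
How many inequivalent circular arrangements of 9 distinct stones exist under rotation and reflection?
(9-1)!/2 = 40320/2 = 20160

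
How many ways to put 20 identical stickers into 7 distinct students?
C(20+7-1, 7-1) = C(26, 6) = 230230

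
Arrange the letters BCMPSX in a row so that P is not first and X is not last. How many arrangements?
By inclusion-exclusion: 6! - 2×(6-1)! + (6-2)! = 720 - 240 + 24 = 504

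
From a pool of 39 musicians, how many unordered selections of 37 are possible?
C(39,37) = 39!/(37!×2!) = 741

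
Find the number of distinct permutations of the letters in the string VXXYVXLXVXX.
11! / (1! × 1! × 3! × 6!) = 9240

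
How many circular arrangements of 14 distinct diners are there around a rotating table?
Circular: fix one position, arrange the rest. (14-1)! = 6227020800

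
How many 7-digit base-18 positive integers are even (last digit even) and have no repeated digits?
Last∈{0,2,4,6,8,10,12,14,16}. Last=0: 8910720. Last nonzero: 8×16×P(16,5) = 67092480. Total = 76003200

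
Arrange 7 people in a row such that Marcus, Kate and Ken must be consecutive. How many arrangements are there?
Treat the 3 as one block: (7-3+1)! × 3! = 120 × 6 = 720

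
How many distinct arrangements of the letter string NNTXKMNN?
8! / (1! × 1! × 4! × 1! × 1!) = 1680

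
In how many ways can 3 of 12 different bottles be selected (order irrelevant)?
C(12,3) = 12!/(3!×9!) = 220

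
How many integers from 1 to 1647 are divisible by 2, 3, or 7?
⌊1647/2⌋+⌊1647/3⌋+⌊1647/7⌋ - ⌊1647/6⌋-⌊1647/14⌋-⌊1647/21⌋ + ⌊1647/42⌋ = 823+549+235 - 274-117-78 + 39 = 1177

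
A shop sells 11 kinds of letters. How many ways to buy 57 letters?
C(57+11-1, 11-1) = C(67, 10) = 247994680648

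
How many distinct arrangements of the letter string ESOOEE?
6! / (1! × 3! × 2!) = 60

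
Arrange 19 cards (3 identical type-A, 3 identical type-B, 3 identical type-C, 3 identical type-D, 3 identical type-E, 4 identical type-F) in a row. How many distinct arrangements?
19! / (3! × 3! × 3! × 3! × 3! × 4!) = 651819168000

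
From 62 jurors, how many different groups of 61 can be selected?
C(62,61) = 62!/(61!×1!) = 62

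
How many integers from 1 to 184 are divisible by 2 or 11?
⌊184/2⌋ + ⌊184/11⌋ - ⌊184/22⌋ = 92 + 16 - 8 = 100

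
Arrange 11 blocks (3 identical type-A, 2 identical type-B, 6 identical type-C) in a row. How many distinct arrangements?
11! / (3! × 2! × 6!) = 4620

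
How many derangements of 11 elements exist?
!11 = Σ_{j=0}^{11} (-1)^j·11!/j! = 39916800 - 39916800 + 19958400 - 6652800 + 1663200 - 332640 + 55440 - 7920 + 990 - 110 + 11 - 1 = 14684570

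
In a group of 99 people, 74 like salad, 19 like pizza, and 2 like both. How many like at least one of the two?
|A∪B| = |A| + |B| - |A∩B| = 74 + 19 - 2 = 91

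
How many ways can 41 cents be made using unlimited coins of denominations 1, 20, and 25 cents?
Coefficient of x^41 in 1/(1-x^1) · 1/(1-x^20) · 1/(1-x^25). Case on j = number of 25-cent coins (j = 0..1); remainder r = 41 - 25j is made from {1,20} in ⌊r/20⌋+1 ways. r = 41, 16 → 3 + 1 = 4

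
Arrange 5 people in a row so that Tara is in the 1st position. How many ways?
Fix one position: (5-1)! = 24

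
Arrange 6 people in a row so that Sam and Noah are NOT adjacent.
Total - adjacent = 6! - (6-1)!×2 = 720 - 240 = 480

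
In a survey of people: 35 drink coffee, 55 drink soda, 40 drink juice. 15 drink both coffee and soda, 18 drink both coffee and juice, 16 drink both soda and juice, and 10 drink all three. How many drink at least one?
|A∪B∪C| = 35+55+40-15-18-16+10 = 91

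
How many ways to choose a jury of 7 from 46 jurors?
C(46,7) = 46!/(7!×39!) = 53524680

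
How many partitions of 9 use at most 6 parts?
By conjugation, equals partitions of 9 into parts ≤ 6. Let r_j(i) = number of partitions of i into parts ≤ j, for i = 0..9. r_1(i) = 1 for all i; r_j(i) = r_{j-1}(i) + r_j(i-j). Rows j = 2..6: ≤2: 1 1 2 2 3 3 4 4 5 5; ≤3: 1 1 2 3 4 5 7 8 10 12; ≤4: 1 1 2 3 5 6 9 11 15 18; ≤5: 1 1 2 3 5 7 10 13 18 23; ≤6: 1 1 2 3 5 7 11 14 20 26. r_6(9) = 26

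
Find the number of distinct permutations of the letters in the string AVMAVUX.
7! / (1! × 2! × 1! × 2! × 1!) = 1260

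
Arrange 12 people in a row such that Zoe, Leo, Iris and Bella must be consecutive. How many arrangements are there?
Treat the 4 as one block: (12-4+1)! × 4! = 362880 × 24 = 8709120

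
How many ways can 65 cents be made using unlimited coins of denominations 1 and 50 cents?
Coefficient of x^65 in 1/(1-x^1) · 1/(1-x^50). Use j coins of 50 for j = 0..⌊65/50⌋ = 1, the rest in 1s: 1 + 1 = 2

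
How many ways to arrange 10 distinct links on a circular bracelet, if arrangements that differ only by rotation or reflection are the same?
(10-1)!/2 = 362880/2 = 181440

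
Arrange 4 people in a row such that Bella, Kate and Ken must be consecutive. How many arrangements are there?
Treat the 3 as one block: (4-3+1)! × 3! = 2 × 6 = 12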